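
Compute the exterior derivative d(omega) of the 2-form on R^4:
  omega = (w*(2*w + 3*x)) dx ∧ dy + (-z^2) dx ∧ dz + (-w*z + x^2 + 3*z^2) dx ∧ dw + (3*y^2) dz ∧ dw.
d(omega) = (4*w + 3*x) dx ∧ dy ∧ dw + (w - 6*z) dx ∧ dz ∧ dw + (6*y) dy ∧ dz ∧ dw

For a 2-form omega = sum_{i<j} g_{ij} dx_i ∧ dx_j, the exterior derivative is
  d(omega) = sum_{i<j} d(g_{ij}) ∧ dx_i ∧ dx_j = sum_{i<j, k} (∂g_{ij}/∂x_k) dx_k ∧ dx_i ∧ dx_j.
Expand each term, using dx_k ∧ dx_i ∧ dx_j = sgn(permutation) dx_{(a)} ∧ dx_{(b)} ∧ dx_{(c)} with (a < b < c) sorted:
  d(w*(2*w + 3*x)) includes (∂/∂w)(w*(2*w + 3*x)) dw = (4*w + 3*x) dw, which multiplied by dx ∧ dy gives (4*w + 3*x) dx ∧ dy ∧ dw
  d(-w*z + x^2 + 3*z^2) includes (∂/∂z)(-w*z + x^2 + 3*z^2) dz = (-w + 6*z) dz, which multiplied by dx ∧ dw gives (w - 6*z) dx ∧ dz ∧ dw
  d(3*y^2) includes (∂/∂y)(3*y^2) dy = (6*y) dy, which multiplied by dz ∧ dw gives (6*y) dy ∧ dz ∧ dw
Collecting like 3-forms: d(omega) = (4*w + 3*x) dx ∧ dy ∧ dw + (w - 6*z) dx ∧ dz ∧ dw + (6*y) dy ∧ dz ∧ dw.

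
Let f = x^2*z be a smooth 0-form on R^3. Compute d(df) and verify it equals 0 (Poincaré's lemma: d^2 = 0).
d(df) = 0

Step 1: df = sum_i (∂f/∂x_i) dx_i = (2*x*z) dx + (0) dy + (x^2) dz.
Step 2: Apply d again. Using the 1-form formula, the coefficient of dx ∧ dy in d(df) is ∂^2 f/∂x ∂y - ∂^2 f/∂y ∂x = (0) - (0) = 0 (equality of mixed partials for smooth f).
Similarly for dx ∧ dz and dy ∧ dz — all coefficients vanish. So d(df) = 0.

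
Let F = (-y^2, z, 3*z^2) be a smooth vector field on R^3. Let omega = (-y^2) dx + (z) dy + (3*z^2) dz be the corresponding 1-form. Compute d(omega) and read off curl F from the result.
d(omega) = (-1) dy ∧ dz + (0) dz ∧ dx + (2*y) dx ∧ dy; curl F = (-1, 0, 2*y)

d omega = sum_{i<j} (∂f_j/∂x_i - ∂f_i/∂x_j) dx_i ∧ dx_j. Under the identification (dy ∧ dz, dz ∧ dx, dx ∧ dy) ↔ (e_x, e_y, e_z), the coefficients are exactly the components of curl F. Compute:
  ∂R/∂y - ∂Q/∂z = (0) - (1) = -1
  ∂P/∂z - ∂R/∂x = (0) - (0) = 0
  ∂Q/∂x - ∂P/∂y = (0) - (-2*y) = 2*y.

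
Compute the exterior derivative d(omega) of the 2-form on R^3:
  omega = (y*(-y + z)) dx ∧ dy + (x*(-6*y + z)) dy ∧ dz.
d(omega) = (-5*y + z) dx ∧ dy ∧ dz

For a 2-form omega = sum_{i<j} g_{ij} dx_i ∧ dx_j, the exterior derivative is
  d(omega) = sum_{i<j} d(g_{ij}) ∧ dx_i ∧ dx_j = sum_{i<j, k} (∂g_{ij}/∂x_k) dx_k ∧ dx_i ∧ dx_j.
Expand each term, using dx_k ∧ dx_i ∧ dx_j = sgn(permutation) dx_{(a)} ∧ dx_{(b)} ∧ dx_{(c)} with (a < b < c) sorted:
  d(y*(-y + z)) includes (∂/∂z)(y*(-y + z)) dz = (y) dz, which multiplied by dx ∧ dy gives (y) dx ∧ dy ∧ dz
  d(x*(-6*y + z)) includes (∂/∂x)(x*(-6*y + z)) dx = (-6*y + z) dx, which multiplied by dy ∧ dz gives (-6*y + z) dx ∧ dy ∧ dz
Collecting like 3-forms: d(omega) = (-5*y + z) dx ∧ dy ∧ dz.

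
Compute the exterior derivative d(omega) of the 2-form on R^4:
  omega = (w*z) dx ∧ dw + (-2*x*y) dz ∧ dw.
d(omega) = (-w - 2*y) dx ∧ dz ∧ dw + (-2*x) dy ∧ dz ∧ dw

For a 2-form omega = sum_{i<j} g_{ij} dx_i ∧ dx_j, the exterior derivative is
  d(omega) = sum_{i<j} d(g_{ij}) ∧ dx_i ∧ dx_j = sum_{i<j, k} (∂g_{ij}/∂x_k) dx_k ∧ dx_i ∧ dx_j.
Expand each term, using dx_k ∧ dx_i ∧ dx_j = sgn(permutation) dx_{(a)} ∧ dx_{(b)} ∧ dx_{(c)} with (a < b < c) sorted:
  d(w*z) includes (∂/∂z)(w*z) dz = (w) dz, which multiplied by dx ∧ dw gives (-w) dx ∧ dz ∧ dw
  d(-2*x*y) includes (∂/∂x)(-2*x*y) dx = (-2*y) dx, which multiplied by dz ∧ dw gives (-2*y) dx ∧ dz ∧ dw
  d(-2*x*y) includes (∂/∂y)(-2*x*y) dy = (-2*x) dy, which multiplied by dz ∧ dw gives (-2*x) dy ∧ dz ∧ dw
Collecting like 3-forms: d(omega) = (-w - 2*y) dx ∧ dz ∧ dw + (-2*x) dy ∧ dz ∧ dw.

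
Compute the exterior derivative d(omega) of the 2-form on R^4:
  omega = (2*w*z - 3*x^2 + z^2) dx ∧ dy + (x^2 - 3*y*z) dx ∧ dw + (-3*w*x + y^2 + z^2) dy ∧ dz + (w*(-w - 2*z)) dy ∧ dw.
d(omega) = (-w + 2*z) dx ∧ dy ∧ dz + (5*z) dx ∧ dy ∧ dw + (3*y) dx ∧ dz ∧ dw + (2*w - 3*x) dy ∧ dz ∧ dw

For a 2-form omega = sum_{i<j} g_{ij} dx_i ∧ dx_j, the exterior derivative is
  d(omega) = sum_{i<j} d(g_{ij}) ∧ dx_i ∧ dx_j = sum_{i<j, k} (∂g_{ij}/∂x_k) dx_k ∧ dx_i ∧ dx_j.
Expand each term, using dx_k ∧ dx_i ∧ dx_j = sgn(permutation) dx_{(a)} ∧ dx_{(b)} ∧ dx_{(c)} with (a < b < c) sorted:
  d(2*w*z - 3*x^2 + z^2) includes (∂/∂z)(2*w*z - 3*x^2 + z^2) dz = (2*w + 2*z) dz, which multiplied by dx ∧ dy gives (2*w + 2*z) dx ∧ dy ∧ dz
  d(2*w*z - 3*x^2 + z^2) includes (∂/∂w)(2*w*z - 3*x^2 + z^2) dw = (2*z) dw, which multiplied by dx ∧ dy gives (2*z) dx ∧ dy ∧ dw
  d(x^2 - 3*y*z) includes (∂/∂y)(x^2 - 3*y*z) dy = (-3*z) dy, which multiplied by dx ∧ dw gives (3*z) dx ∧ dy ∧ dw
  d(x^2 - 3*y*z) includes (∂/∂z)(x^2 - 3*y*z) dz = (-3*y) dz, which multiplied by dx ∧ dw gives (3*y) dx ∧ dz ∧ dw
  d(-3*w*x + y^2 + z^2) includes (∂/∂x)(-3*w*x + y^2 + z^2) dx = (-3*w) dx, which multiplied by dy ∧ dz gives (-3*w) dx ∧ dy ∧ dz
  d(-3*w*x + y^2 + z^2) includes (∂/∂w)(-3*w*x + y^2 + z^2) dw = (-3*x) dw, which multiplied by dy ∧ dz gives (-3*x) dy ∧ dz ∧ dw
  d(w*(-w - 2*z)) includes (∂/∂z)(w*(-w - 2*z)) dz = (-2*w) dz, which multiplied by dy ∧ dw gives (2*w) dy ∧ dz ∧ dw
Collecting like 3-forms: d(omega) = (-w + 2*z) dx ∧ dy ∧ dz + (5*z) dx ∧ dy ∧ dw + (3*y) dx ∧ dz ∧ dw + (2*w - 3*x) dy ∧ dz ∧ dw.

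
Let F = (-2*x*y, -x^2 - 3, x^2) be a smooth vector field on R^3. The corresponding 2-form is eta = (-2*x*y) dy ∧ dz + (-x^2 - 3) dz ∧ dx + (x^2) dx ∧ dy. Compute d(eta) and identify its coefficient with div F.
d(eta) = (-2*y) dx ∧ dy ∧ dz; div F = -2*y

For a 2-form in R^3 of the form above, applying d gives a 3-form with coefficient ∂P/∂x + ∂Q/∂y + ∂R/∂z:
  ∂P/∂x = -2*y
  ∂Q/∂y = 0
  ∂R/∂z = 0
Sum = -2*y, which is exactly div F.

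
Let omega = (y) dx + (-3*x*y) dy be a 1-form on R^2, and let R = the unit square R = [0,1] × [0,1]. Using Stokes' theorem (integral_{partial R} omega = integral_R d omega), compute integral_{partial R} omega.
integral_(partial R) omega = -5/2

Stokes: integral_partial_R omega = integral_R d omega with d omega = (∂Q/∂x - ∂P/∂y) dx ∧ dy.
  ∂Q/∂x = -3*y
  ∂P/∂y = 1
  integrand = ∂Q/∂x - ∂P/∂y = -3*y - 1.
Integrating over R: integral_0^1 integral_0^1 (-3*y - 1) dx dy = -5/2.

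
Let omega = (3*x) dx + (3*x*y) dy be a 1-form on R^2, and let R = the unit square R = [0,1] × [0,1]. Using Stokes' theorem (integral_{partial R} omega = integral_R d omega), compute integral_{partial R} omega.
integral_(partial R) omega = 3/2

Stokes: integral_partial_R omega = integral_R d omega with d omega = (∂Q/∂x - ∂P/∂y) dx ∧ dy.
  ∂Q/∂x = 3*y
  ∂P/∂y = 0
  integrand = ∂Q/∂x - ∂P/∂y = 3*y.
Integrating over R: integral_0^1 integral_0^1 (3*y) dx dy = 3/2.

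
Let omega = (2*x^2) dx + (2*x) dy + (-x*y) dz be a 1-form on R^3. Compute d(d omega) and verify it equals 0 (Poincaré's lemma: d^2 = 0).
d(d omega) = 0

Step 1: d omega = sum_{i<j} (∂f_j/∂x_i - ∂f_i/∂x_j) dx_i ∧ dx_j:
  coeff of dx ∧ dy: 2
  coeff of dx ∧ dz: -y
  coeff of dy ∧ dz: -x
Step 2: Apply d again to each 2-form coefficient. The only possible 3-form in R^3 is dx ∧ dy ∧ dz, with coefficient
  ∂(coeff of dy∧dz)/∂x - ∂(coeff of dx∧dz)/∂y + ∂(coeff of dx∧dy)/∂z
  = ∂/∂x (-x) - ∂/∂y (-y) + ∂/∂z (2).
Each of these terms simplifies to sums of mixed partials that cancel in pairs. The result is 0 (by equality of mixed partials for smooth functions — Schwarz / Clairaut).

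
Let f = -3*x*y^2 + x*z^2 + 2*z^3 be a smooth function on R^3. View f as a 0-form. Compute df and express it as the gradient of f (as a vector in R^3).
df = (-3*y^2 + z^2) dx + (-6*x*y) dy + (2*z*(x + 3*z)) dz; grad f = (-3*y^2 + z^2, -6*x*y, 2*z*(x + 3*z))

For a 0-form f, d f = (∂f/∂x) dx + (∂f/∂y) dy + (∂f/∂z) dz. The components of the vector representation are exactly the entries of grad f in Cartesian coordinates:
  ∂f/∂x = -3*y^2 + z^2
  ∂f/∂y = -6*x*y
  ∂f/∂z = 2*z*(x + 3*z).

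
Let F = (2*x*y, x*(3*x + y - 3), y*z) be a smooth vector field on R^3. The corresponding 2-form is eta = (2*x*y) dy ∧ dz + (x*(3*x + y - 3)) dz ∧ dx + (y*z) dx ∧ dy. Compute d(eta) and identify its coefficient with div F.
d(eta) = (x + 3*y) dx ∧ dy ∧ dz; div F = x + 3*y

For a 2-form in R^3 of the form above, applying d gives a 3-form with coefficient ∂P/∂x + ∂Q/∂y + ∂R/∂z:
  ∂P/∂x = 2*y
  ∂Q/∂y = x
  ∂R/∂z = y
Sum = x + 3*y, which is exactly div F.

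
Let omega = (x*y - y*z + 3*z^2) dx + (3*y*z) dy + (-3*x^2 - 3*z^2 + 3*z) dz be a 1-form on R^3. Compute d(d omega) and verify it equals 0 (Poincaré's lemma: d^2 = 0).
d(d omega) = 0

Step 1: d omega = sum_{i<j} (∂f_j/∂x_i - ∂f_i/∂x_j) dx_i ∧ dx_j:
  coeff of dx ∧ dy: -x + z
  coeff of dx ∧ dz: -6*x + y - 6*z
  coeff of dy ∧ dz: -3*y
Step 2: Apply d again to each 2-form coefficient. The only possible 3-form in R^3 is dx ∧ dy ∧ dz, with coefficient
  ∂(coeff of dy∧dz)/∂x - ∂(coeff of dx∧dz)/∂y + ∂(coeff of dx∧dy)/∂z
  = ∂/∂x (-3*y) - ∂/∂y (-6*x + y - 6*z) + ∂/∂z (-x + z).
Each of these terms simplifies to sums of mixed partials that cancel in pairs. The result is 0 (by equality of mixed partials for smooth functions — Schwarz / Clairaut).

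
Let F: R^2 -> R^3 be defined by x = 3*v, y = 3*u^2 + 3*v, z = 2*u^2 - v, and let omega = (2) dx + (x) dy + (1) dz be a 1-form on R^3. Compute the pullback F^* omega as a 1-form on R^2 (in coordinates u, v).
F^* omega = (2*u*(9*v + 2)) du + (9*v + 5) dv

Using F^*(f dg) = (f ∘ F) d(g ∘ F), substitute each coordinate x_i by F_i(u, v) in f_i, and replace dx_i by d F_i = (∂F_i/∂u) du + (∂F_i/∂v) dv.
  For the x component: f_1(F) = 2; d F_1 = (0) du + (3) dv
  For the y component: f_2(F) = 3*v; d F_2 = (6*u) du + (3) dv
  For the z component: f_3(F) = 1; d F_3 = (4*u) du + (-1) dv
Combining and collecting du, dv coefficients:
  coeff of du: 2*u*(9*v + 2)
  coeff of dv: 9*v + 5
F^* omega = (2*u*(9*v + 2)) du + (9*v + 5) dv.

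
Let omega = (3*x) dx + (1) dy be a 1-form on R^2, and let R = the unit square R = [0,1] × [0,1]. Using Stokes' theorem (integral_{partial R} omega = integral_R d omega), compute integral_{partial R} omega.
integral_(partial R) omega = 0

Stokes: integral_partial_R omega = integral_R d omega with d omega = (∂Q/∂x - ∂P/∂y) dx ∧ dy.
  ∂Q/∂x = 0
  ∂P/∂y = 0
  integrand = ∂Q/∂x - ∂P/∂y = 0.
Integrating over R: integral_0^1 integral_0^1 (0) dx dy = 0.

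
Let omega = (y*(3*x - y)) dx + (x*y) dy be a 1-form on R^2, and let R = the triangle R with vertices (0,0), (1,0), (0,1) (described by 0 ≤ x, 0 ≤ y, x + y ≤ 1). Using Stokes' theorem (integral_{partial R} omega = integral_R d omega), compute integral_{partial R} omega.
integral_(partial R) omega = 0

Stokes: integral_partial_R omega = integral_R d omega with d omega = (∂Q/∂x - ∂P/∂y) dx ∧ dy.
  ∂Q/∂x = y
  ∂P/∂y = 3*x - 2*y
  integrand = ∂Q/∂x - ∂P/∂y = -3*x + 3*y.
Integrating over R: integral_0^1 integral_0^{1-x} (-3*x + 3*y) dy dx = 0.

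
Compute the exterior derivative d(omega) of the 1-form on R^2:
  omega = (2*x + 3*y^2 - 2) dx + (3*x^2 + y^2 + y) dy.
d(omega) = (6*x - 6*y) dx ∧ dy

For a 1-form omega = sum_i f_i dx_i, the exterior derivative is
  d(omega) = sum_{i < j} (∂f_j/∂x_i - ∂f_i/∂x_j) dx_i ∧ dx_j.
  coefficient of dx ∧ dy: ∂f_2/∂x - ∂f_1/∂y = ∂(3*x^2 + y^2 + y)/∂x - ∂(2*x + 3*y^2 - 2)/∂y = 6*x - 6*y
Assembling: d(omega) = (6*x - 6*y) dx ∧ dy.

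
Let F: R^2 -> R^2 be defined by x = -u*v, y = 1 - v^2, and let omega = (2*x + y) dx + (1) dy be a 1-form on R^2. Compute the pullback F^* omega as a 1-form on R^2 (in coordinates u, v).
F^* omega = (v*(2*u*v + v^2 - 1)) du + (2*u^2*v + u*v^2 - u - 2*v) dv

Using F^*(f dg) = (f ∘ F) d(g ∘ F), substitute each coordinate x_i by F_i(u, v) in f_i, and replace dx_i by d F_i = (∂F_i/∂u) du + (∂F_i/∂v) dv.
  For the x component: f_1(F) = -2*u*v - v^2 + 1; d F_1 = (-v) du + (-u) dv
  For the y component: f_2(F) = 1; d F_2 = (0) du + (-2*v) dv
Combining and collecting du, dv coefficients:
  coeff of du: v*(2*u*v + v^2 - 1)
  coeff of dv: 2*u^2*v + u*v^2 - u - 2*v
F^* omega = (v*(2*u*v + v^2 - 1)) du + (2*u^2*v + u*v^2 - u - 2*v) dv.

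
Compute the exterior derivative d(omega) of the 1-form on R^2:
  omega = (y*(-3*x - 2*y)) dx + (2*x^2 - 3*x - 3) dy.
d(omega) = (7*x + 4*y - 3) dx ∧ dy

For a 1-form omega = sum_i f_i dx_i, the exterior derivative is
  d(omega) = sum_{i < j} (∂f_j/∂x_i - ∂f_i/∂x_j) dx_i ∧ dx_j.
  coefficient of dx ∧ dy: ∂f_2/∂x - ∂f_1/∂y = ∂(2*x^2 - 3*x - 3)/∂x - ∂(y*(-3*x - 2*y))/∂y = 7*x + 4*y - 3
Assembling: d(omega) = (7*x + 4*y - 3) dx ∧ dy.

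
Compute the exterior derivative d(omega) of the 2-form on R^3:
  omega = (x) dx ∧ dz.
d(omega) = 0

For a 2-form omega = sum_{i<j} g_{ij} dx_i ∧ dx_j, the exterior derivative is
  d(omega) = sum_{i<j} d(g_{ij}) ∧ dx_i ∧ dx_j = sum_{i<j, k} (∂g_{ij}/∂x_k) dx_k ∧ dx_i ∧ dx_j.
Expand each term, using dx_k ∧ dx_i ∧ dx_j = sgn(permutation) dx_{(a)} ∧ dx_{(b)} ∧ dx_{(c)} with (a < b < c) sorted:

Collecting like 3-forms: d(omega) = 0.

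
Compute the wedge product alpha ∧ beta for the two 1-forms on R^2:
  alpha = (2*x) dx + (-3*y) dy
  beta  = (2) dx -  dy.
alpha ∧ beta = (-2*x + 6*y) dx ∧ dy

Distribute the wedge, using dx_i ∧ dx_j = -dx_j ∧ dx_i and dx_i ∧ dx_i = 0. For each pair (i, j) with i < j, the coefficient of dx_i ∧ dx_j in alpha ∧ beta is (alpha_i * beta_j - alpha_j * beta_i). Collecting: alpha ∧ beta = (-2*x + 6*y) dx ∧ dy.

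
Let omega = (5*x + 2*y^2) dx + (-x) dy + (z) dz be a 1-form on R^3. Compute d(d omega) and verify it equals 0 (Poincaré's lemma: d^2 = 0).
d(d omega) = 0

Step 1: d omega = sum_{i<j} (∂f_j/∂x_i - ∂f_i/∂x_j) dx_i ∧ dx_j:
  coeff of dx ∧ dy: -4*y - 1
  coeff of dx ∧ dz: 0
  coeff of dy ∧ dz: 0
Step 2: Apply d again to each 2-form coefficient. The only possible 3-form in R^3 is dx ∧ dy ∧ dz, with coefficient
  ∂(coeff of dy∧dz)/∂x - ∂(coeff of dx∧dz)/∂y + ∂(coeff of dx∧dy)/∂z
  = ∂/∂x (0) - ∂/∂y (0) + ∂/∂z (-4*y - 1).
Each of these terms simplifies to sums of mixed partials that cancel in pairs. The result is 0 (by equality of mixed partials for smooth functions — Schwarz / Clairaut).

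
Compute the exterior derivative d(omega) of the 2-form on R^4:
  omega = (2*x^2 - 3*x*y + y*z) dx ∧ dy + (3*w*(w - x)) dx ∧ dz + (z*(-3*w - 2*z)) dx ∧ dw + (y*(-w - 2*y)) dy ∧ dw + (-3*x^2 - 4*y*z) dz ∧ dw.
d(omega) = (y) dx ∧ dy ∧ dz + (9*w - 9*x + 4*z) dx ∧ dz ∧ dw + (-4*z) dy ∧ dz ∧ dw

For a 2-form omega = sum_{i<j} g_{ij} dx_i ∧ dx_j, the exterior derivative is
  d(omega) = sum_{i<j} d(g_{ij}) ∧ dx_i ∧ dx_j = sum_{i<j, k} (∂g_{ij}/∂x_k) dx_k ∧ dx_i ∧ dx_j.
Expand each term, using dx_k ∧ dx_i ∧ dx_j = sgn(permutation) dx_{(a)} ∧ dx_{(b)} ∧ dx_{(c)} with (a < b < c) sorted:
  d(2*x^2 - 3*x*y + y*z) includes (∂/∂z)(2*x^2 - 3*x*y + y*z) dz = (y) dz, which multiplied by dx ∧ dy gives (y) dx ∧ dy ∧ dz
  d(3*w*(w - x)) includes (∂/∂w)(3*w*(w - x)) dw = (6*w - 3*x) dw, which multiplied by dx ∧ dz gives (6*w - 3*x) dx ∧ dz ∧ dw
  d(z*(-3*w - 2*z)) includes (∂/∂z)(z*(-3*w - 2*z)) dz = (-3*w - 4*z) dz, which multiplied by dx ∧ dw gives (3*w + 4*z) dx ∧ dz ∧ dw
  d(-3*x^2 - 4*y*z) includes (∂/∂x)(-3*x^2 - 4*y*z) dx = (-6*x) dx, which multiplied by dz ∧ dw gives (-6*x) dx ∧ dz ∧ dw
  d(-3*x^2 - 4*y*z) includes (∂/∂y)(-3*x^2 - 4*y*z) dy = (-4*z) dy, which multiplied by dz ∧ dw gives (-4*z) dy ∧ dz ∧ dw
Collecting like 3-forms: d(omega) = (y) dx ∧ dy ∧ dz + (9*w - 9*x + 4*z) dx ∧ dz ∧ dw + (-4*z) dy ∧ dz ∧ dw.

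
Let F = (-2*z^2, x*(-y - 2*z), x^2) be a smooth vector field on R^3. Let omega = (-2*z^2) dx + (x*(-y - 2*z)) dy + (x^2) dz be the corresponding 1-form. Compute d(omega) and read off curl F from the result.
d(omega) = (2*x) dy ∧ dz + (-2*x - 4*z) dz ∧ dx + (-y - 2*z) dx ∧ dy; curl F = (2*x, -2*x - 4*z, -y - 2*z)

d omega = sum_{i<j} (∂f_j/∂x_i - ∂f_i/∂x_j) dx_i ∧ dx_j. Under the identification (dy ∧ dz, dz ∧ dx, dx ∧ dy) ↔ (e_x, e_y, e_z), the coefficients are exactly the components of curl F. Compute:
  ∂R/∂y - ∂Q/∂z = (0) - (-2*x) = 2*x
  ∂P/∂z - ∂R/∂x = (-4*z) - (2*x) = -2*x - 4*z
  ∂Q/∂x - ∂P/∂y = (-y - 2*z) - (0) = -y - 2*z.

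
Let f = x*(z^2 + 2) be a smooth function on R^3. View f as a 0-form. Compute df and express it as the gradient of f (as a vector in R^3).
df = (z^2 + 2) dx + (0) dy + (2*x*z) dz; grad f = (z^2 + 2, 0, 2*x*z)

For a 0-form f, d f = (∂f/∂x) dx + (∂f/∂y) dy + (∂f/∂z) dz. The components of the vector representation are exactly the entries of grad f in Cartesian coordinates:
  ∂f/∂x = z^2 + 2
  ∂f/∂y = 0
  ∂f/∂z = 2*x*z.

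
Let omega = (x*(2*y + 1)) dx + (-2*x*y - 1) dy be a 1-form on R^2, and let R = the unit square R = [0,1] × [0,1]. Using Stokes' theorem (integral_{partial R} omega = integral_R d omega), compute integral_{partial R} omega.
integral_(partial R) omega = -2

Stokes: integral_partial_R omega = integral_R d omega with d omega = (∂Q/∂x - ∂P/∂y) dx ∧ dy.
  ∂Q/∂x = -2*y
  ∂P/∂y = 2*x
  integrand = ∂Q/∂x - ∂P/∂y = -2*x - 2*y.
Integrating over R: integral_0^1 integral_0^1 (-2*x - 2*y) dx dy = -2.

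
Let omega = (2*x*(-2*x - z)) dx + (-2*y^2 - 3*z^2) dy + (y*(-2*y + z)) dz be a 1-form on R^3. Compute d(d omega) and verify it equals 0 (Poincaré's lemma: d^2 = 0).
d(d omega) = 0

Step 1: d omega = sum_{i<j} (∂f_j/∂x_i - ∂f_i/∂x_j) dx_i ∧ dx_j:
  coeff of dx ∧ dy: 0
  coeff of dx ∧ dz: 2*x
  coeff of dy ∧ dz: -4*y + 7*z
Step 2: Apply d again to each 2-form coefficient. The only possible 3-form in R^3 is dx ∧ dy ∧ dz, with coefficient
  ∂(coeff of dy∧dz)/∂x - ∂(coeff of dx∧dz)/∂y + ∂(coeff of dx∧dy)/∂z
  = ∂/∂x (-4*y + 7*z) - ∂/∂y (2*x) + ∂/∂z (0).
Each of these terms simplifies to sums of mixed partials that cancel in pairs. The result is 0 (by equality of mixed partials for smooth functions — Schwarz / Clairaut).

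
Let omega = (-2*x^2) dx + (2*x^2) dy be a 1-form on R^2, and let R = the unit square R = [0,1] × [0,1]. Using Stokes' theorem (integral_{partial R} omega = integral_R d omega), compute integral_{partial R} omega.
integral_(partial R) omega = 2

Stokes: integral_partial_R omega = integral_R d omega with d omega = (∂Q/∂x - ∂P/∂y) dx ∧ dy.
  ∂Q/∂x = 4*x
  ∂P/∂y = 0
  integrand = ∂Q/∂x - ∂P/∂y = 4*x.
Integrating over R: integral_0^1 integral_0^1 (4*x) dx dy = 2.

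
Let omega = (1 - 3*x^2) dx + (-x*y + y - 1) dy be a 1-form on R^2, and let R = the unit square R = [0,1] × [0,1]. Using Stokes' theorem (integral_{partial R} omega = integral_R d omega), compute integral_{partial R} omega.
integral_(partial R) omega = -1/2

Stokes: integral_partial_R omega = integral_R d omega with d omega = (∂Q/∂x - ∂P/∂y) dx ∧ dy.
  ∂Q/∂x = -y
  ∂P/∂y = 0
  integrand = ∂Q/∂x - ∂P/∂y = -y.
Integrating over R: integral_0^1 integral_0^1 (-y) dx dy = -1/2.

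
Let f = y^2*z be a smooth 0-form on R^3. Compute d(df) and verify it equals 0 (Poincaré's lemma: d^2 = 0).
d(df) = 0

Step 1: df = sum_i (∂f/∂x_i) dx_i = (0) dx + (2*y*z) dy + (y^2) dz.
Step 2: Apply d again. Using the 1-form formula, the coefficient of dx ∧ dy in d(df) is ∂^2 f/∂x ∂y - ∂^2 f/∂y ∂x = (0) - (0) = 0 (equality of mixed partials for smooth f).
Similarly for dx ∧ dz and dy ∧ dz — all coefficients vanish. So d(df) = 0.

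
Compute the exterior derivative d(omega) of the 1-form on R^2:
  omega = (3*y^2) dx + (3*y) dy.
d(omega) = (-6*y) dx ∧ dy

For a 1-form omega = sum_i f_i dx_i, the exterior derivative is
  d(omega) = sum_{i < j} (∂f_j/∂x_i - ∂f_i/∂x_j) dx_i ∧ dx_j.
  coefficient of dx ∧ dy: ∂f_2/∂x - ∂f_1/∂y = ∂(3*y)/∂x - ∂(3*y^2)/∂y = -6*y
Assembling: d(omega) = (-6*y) dx ∧ dy.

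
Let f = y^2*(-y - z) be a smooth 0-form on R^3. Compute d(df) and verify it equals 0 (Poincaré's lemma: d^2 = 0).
d(df) = 0

Step 1: df = sum_i (∂f/∂x_i) dx_i = (0) dx + (y*(-3*y - 2*z)) dy + (-y^2) dz.
Step 2: Apply d again. Using the 1-form formula, the coefficient of dx ∧ dy in d(df) is ∂^2 f/∂x ∂y - ∂^2 f/∂y ∂x = (0) - (0) = 0 (equality of mixed partials for smooth f).
Similarly for dx ∧ dz and dy ∧ dz — all coefficients vanish. So d(df) = 0.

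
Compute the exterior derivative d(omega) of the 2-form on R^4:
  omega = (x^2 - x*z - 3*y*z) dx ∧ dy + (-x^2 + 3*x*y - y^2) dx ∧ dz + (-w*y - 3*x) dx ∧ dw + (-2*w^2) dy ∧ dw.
d(omega) = (-4*x - y) dx ∧ dy ∧ dz + (w) dx ∧ dy ∧ dw

For a 2-form omega = sum_{i<j} g_{ij} dx_i ∧ dx_j, the exterior derivative is
  d(omega) = sum_{i<j} d(g_{ij}) ∧ dx_i ∧ dx_j = sum_{i<j, k} (∂g_{ij}/∂x_k) dx_k ∧ dx_i ∧ dx_j.
Expand each term, using dx_k ∧ dx_i ∧ dx_j = sgn(permutation) dx_{(a)} ∧ dx_{(b)} ∧ dx_{(c)} with (a < b < c) sorted:
  d(x^2 - x*z - 3*y*z) includes (∂/∂z)(x^2 - x*z - 3*y*z) dz = (-x - 3*y) dz, which multiplied by dx ∧ dy gives (-x - 3*y) dx ∧ dy ∧ dz
  d(-x^2 + 3*x*y - y^2) includes (∂/∂y)(-x^2 + 3*x*y - y^2) dy = (3*x - 2*y) dy, which multiplied by dx ∧ dz gives (-3*x + 2*y) dx ∧ dy ∧ dz
  d(-w*y - 3*x) includes (∂/∂y)(-w*y - 3*x) dy = (-w) dy, which multiplied by dx ∧ dw gives (w) dx ∧ dy ∧ dw
Collecting like 3-forms: d(omega) = (-4*x - y) dx ∧ dy ∧ dz + (w) dx ∧ dy ∧ dw.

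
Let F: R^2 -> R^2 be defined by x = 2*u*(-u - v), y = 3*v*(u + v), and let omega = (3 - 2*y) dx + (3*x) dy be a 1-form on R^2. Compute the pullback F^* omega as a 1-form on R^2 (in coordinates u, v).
F^* omega = (6*u^2*v + 18*u*v^2 - 12*u + 12*v^3 - 6*v) du + (6*u*(-3*u^2 - 7*u*v - 4*v^2 - 1)) dv

Using F^*(f dg) = (f ∘ F) d(g ∘ F), substitute each coordinate x_i by F_i(u, v) in f_i, and replace dx_i by d F_i = (∂F_i/∂u) du + (∂F_i/∂v) dv.
  For the x component: f_1(F) = -6*u*v - 6*v^2 + 3; d F_1 = (-4*u - 2*v) du + (-2*u) dv
  For the y component: f_2(F) = 6*u*(-u - v); d F_2 = (3*v) du + (3*u + 6*v) dv
Combining and collecting du, dv coefficients:
  coeff of du: 6*u^2*v + 18*u*v^2 - 12*u + 12*v^3 - 6*v
  coeff of dv: 6*u*(-3*u^2 - 7*u*v - 4*v^2 - 1)
F^* omega = (6*u^2*v + 18*u*v^2 - 12*u + 12*v^3 - 6*v) du + (6*u*(-3*u^2 - 7*u*v - 4*v^2 - 1)) dv.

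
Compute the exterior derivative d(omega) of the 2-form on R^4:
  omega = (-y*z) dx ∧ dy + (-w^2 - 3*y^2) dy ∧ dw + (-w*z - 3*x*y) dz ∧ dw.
d(omega) = (-y) dx ∧ dy ∧ dz + (-3*y) dx ∧ dz ∧ dw + (-3*x) dy ∧ dz ∧ dw

For a 2-form omega = sum_{i<j} g_{ij} dx_i ∧ dx_j, the exterior derivative is
  d(omega) = sum_{i<j} d(g_{ij}) ∧ dx_i ∧ dx_j = sum_{i<j, k} (∂g_{ij}/∂x_k) dx_k ∧ dx_i ∧ dx_j.
Expand each term, using dx_k ∧ dx_i ∧ dx_j = sgn(permutation) dx_{(a)} ∧ dx_{(b)} ∧ dx_{(c)} with (a < b < c) sorted:
  d(-y*z) includes (∂/∂z)(-y*z) dz = (-y) dz, which multiplied by dx ∧ dy gives (-y) dx ∧ dy ∧ dz
  d(-w*z - 3*x*y) includes (∂/∂x)(-w*z - 3*x*y) dx = (-3*y) dx, which multiplied by dz ∧ dw gives (-3*y) dx ∧ dz ∧ dw
  d(-w*z - 3*x*y) includes (∂/∂y)(-w*z - 3*x*y) dy = (-3*x) dy, which multiplied by dz ∧ dw gives (-3*x) dy ∧ dz ∧ dw
Collecting like 3-forms: d(omega) = (-y) dx ∧ dy ∧ dz + (-3*y) dx ∧ dz ∧ dw + (-3*x) dy ∧ dz ∧ dw.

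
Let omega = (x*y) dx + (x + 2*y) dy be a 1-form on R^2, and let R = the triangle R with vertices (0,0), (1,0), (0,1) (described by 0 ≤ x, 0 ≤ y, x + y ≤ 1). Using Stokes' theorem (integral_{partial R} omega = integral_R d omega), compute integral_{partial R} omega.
integral_(partial R) omega = 1/3

Stokes: integral_partial_R omega = integral_R d omega with d omega = (∂Q/∂x - ∂P/∂y) dx ∧ dy.
  ∂Q/∂x = 1
  ∂P/∂y = x
  integrand = ∂Q/∂x - ∂P/∂y = 1 - x.
Integrating over R: integral_0^1 integral_0^{1-x} (1 - x) dy dx = 1/3.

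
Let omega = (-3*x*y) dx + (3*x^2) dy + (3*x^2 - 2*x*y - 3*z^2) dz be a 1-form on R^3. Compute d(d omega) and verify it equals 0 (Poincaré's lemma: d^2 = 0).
d(d omega) = 0

Step 1: d omega = sum_{i<j} (∂f_j/∂x_i - ∂f_i/∂x_j) dx_i ∧ dx_j:
  coeff of dx ∧ dy: 9*x
  coeff of dx ∧ dz: 6*x - 2*y
  coeff of dy ∧ dz: -2*x
Step 2: Apply d again to each 2-form coefficient. The only possible 3-form in R^3 is dx ∧ dy ∧ dz, with coefficient
  ∂(coeff of dy∧dz)/∂x - ∂(coeff of dx∧dz)/∂y + ∂(coeff of dx∧dy)/∂z
  = ∂/∂x (-2*x) - ∂/∂y (6*x - 2*y) + ∂/∂z (9*x).
Each of these terms simplifies to sums of mixed partials that cancel in pairs. The result is 0 (by equality of mixed partials for smooth functions — Schwarz / Clairaut).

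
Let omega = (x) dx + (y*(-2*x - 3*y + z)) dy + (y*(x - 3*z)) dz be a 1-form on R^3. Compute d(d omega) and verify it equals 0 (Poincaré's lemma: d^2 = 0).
d(d omega) = 0

Step 1: d omega = sum_{i<j} (∂f_j/∂x_i - ∂f_i/∂x_j) dx_i ∧ dx_j:
  coeff of dx ∧ dy: -2*y
  coeff of dx ∧ dz: y
  coeff of dy ∧ dz: x - y - 3*z
Step 2: Apply d again to each 2-form coefficient. The only possible 3-form in R^3 is dx ∧ dy ∧ dz, with coefficient
  ∂(coeff of dy∧dz)/∂x - ∂(coeff of dx∧dz)/∂y + ∂(coeff of dx∧dy)/∂z
  = ∂/∂x (x - y - 3*z) - ∂/∂y (y) + ∂/∂z (-2*y).
Each of these terms simplifies to sums of mixed partials that cancel in pairs. The result is 0 (by equality of mixed partials for smooth functions — Schwarz / Clairaut).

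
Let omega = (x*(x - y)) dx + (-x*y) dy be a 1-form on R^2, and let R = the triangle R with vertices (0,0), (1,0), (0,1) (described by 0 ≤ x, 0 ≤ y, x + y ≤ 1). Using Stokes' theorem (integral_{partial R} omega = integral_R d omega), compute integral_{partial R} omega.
integral_(partial R) omega = 0

Stokes: integral_partial_R omega = integral_R d omega with d omega = (∂Q/∂x - ∂P/∂y) dx ∧ dy.
  ∂Q/∂x = -y
  ∂P/∂y = -x
  integrand = ∂Q/∂x - ∂P/∂y = x - y.
Integrating over R: integral_0^1 integral_0^{1-x} (x - y) dy dx = 0.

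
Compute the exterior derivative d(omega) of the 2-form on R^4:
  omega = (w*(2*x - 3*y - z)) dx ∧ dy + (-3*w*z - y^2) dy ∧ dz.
d(omega) = (-w) dx ∧ dy ∧ dz + (2*x - 3*y - z) dx ∧ dy ∧ dw + (-3*z) dy ∧ dz ∧ dw

For a 2-form omega = sum_{i<j} g_{ij} dx_i ∧ dx_j, the exterior derivative is
  d(omega) = sum_{i<j} d(g_{ij}) ∧ dx_i ∧ dx_j = sum_{i<j, k} (∂g_{ij}/∂x_k) dx_k ∧ dx_i ∧ dx_j.
Expand each term, using dx_k ∧ dx_i ∧ dx_j = sgn(permutation) dx_{(a)} ∧ dx_{(b)} ∧ dx_{(c)} with (a < b < c) sorted:
  d(w*(2*x - 3*y - z)) includes (∂/∂z)(w*(2*x - 3*y - z)) dz = (-w) dz, which multiplied by dx ∧ dy gives (-w) dx ∧ dy ∧ dz
  d(w*(2*x - 3*y - z)) includes (∂/∂w)(w*(2*x - 3*y - z)) dw = (2*x - 3*y - z) dw, which multiplied by dx ∧ dy gives (2*x - 3*y - z) dx ∧ dy ∧ dw
  d(-3*w*z - y^2) includes (∂/∂w)(-3*w*z - y^2) dw = (-3*z) dw, which multiplied by dy ∧ dz gives (-3*z) dy ∧ dz ∧ dw
Collecting like 3-forms: d(omega) = (-w) dx ∧ dy ∧ dz + (2*x - 3*y - z) dx ∧ dy ∧ dw + (-3*z) dy ∧ dz ∧ dw.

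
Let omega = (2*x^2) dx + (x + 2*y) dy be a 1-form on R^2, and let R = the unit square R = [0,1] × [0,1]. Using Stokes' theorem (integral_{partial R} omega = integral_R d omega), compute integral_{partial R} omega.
integral_(partial R) omega = 1

Stokes: integral_partial_R omega = integral_R d omega with d omega = (∂Q/∂x - ∂P/∂y) dx ∧ dy.
  ∂Q/∂x = 1
  ∂P/∂y = 0
  integrand = ∂Q/∂x - ∂P/∂y = 1.
Integrating over R: integral_0^1 integral_0^1 (1) dx dy = 1.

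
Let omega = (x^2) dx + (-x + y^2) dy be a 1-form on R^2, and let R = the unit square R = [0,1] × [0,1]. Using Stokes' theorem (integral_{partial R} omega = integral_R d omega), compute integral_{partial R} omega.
integral_(partial R) omega = -1

Stokes: integral_partial_R omega = integral_R d omega with d omega = (∂Q/∂x - ∂P/∂y) dx ∧ dy.
  ∂Q/∂x = -1
  ∂P/∂y = 0
  integrand = ∂Q/∂x - ∂P/∂y = -1.
Integrating over R: integral_0^1 integral_0^1 (-1) dx dy = -1.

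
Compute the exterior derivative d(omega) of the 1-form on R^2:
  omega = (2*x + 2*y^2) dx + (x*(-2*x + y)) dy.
d(omega) = (-4*x - 3*y) dx ∧ dy

For a 1-form omega = sum_i f_i dx_i, the exterior derivative is
  d(omega) = sum_{i < j} (∂f_j/∂x_i - ∂f_i/∂x_j) dx_i ∧ dx_j.
  coefficient of dx ∧ dy: ∂f_2/∂x - ∂f_1/∂y = ∂(x*(-2*x + y))/∂x - ∂(2*x + 2*y^2)/∂y = -4*x - 3*y
Assembling: d(omega) = (-4*x - 3*y) dx ∧ dy.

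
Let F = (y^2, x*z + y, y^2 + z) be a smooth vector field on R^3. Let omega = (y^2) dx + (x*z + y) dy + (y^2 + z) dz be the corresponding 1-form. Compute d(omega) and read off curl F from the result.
d(omega) = (-x + 2*y) dy ∧ dz + (0) dz ∧ dx + (-2*y + z) dx ∧ dy; curl F = (-x + 2*y, 0, -2*y + z)

d omega = sum_{i<j} (∂f_j/∂x_i - ∂f_i/∂x_j) dx_i ∧ dx_j. Under the identification (dy ∧ dz, dz ∧ dx, dx ∧ dy) ↔ (e_x, e_y, e_z), the coefficients are exactly the components of curl F. Compute:
  ∂R/∂y - ∂Q/∂z = (2*y) - (x) = -x + 2*y
  ∂P/∂z - ∂R/∂x = (0) - (0) = 0
  ∂Q/∂x - ∂P/∂y = (z) - (2*y) = -2*y + z.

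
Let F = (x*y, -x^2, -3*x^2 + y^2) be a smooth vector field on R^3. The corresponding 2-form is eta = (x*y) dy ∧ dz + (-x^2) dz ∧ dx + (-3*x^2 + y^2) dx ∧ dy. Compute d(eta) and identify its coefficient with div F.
d(eta) = (y) dx ∧ dy ∧ dz; div F = y

For a 2-form in R^3 of the form above, applying d gives a 3-form with coefficient ∂P/∂x + ∂Q/∂y + ∂R/∂z:
  ∂P/∂x = y
  ∂Q/∂y = 0
  ∂R/∂z = 0
Sum = y, which is exactly div F.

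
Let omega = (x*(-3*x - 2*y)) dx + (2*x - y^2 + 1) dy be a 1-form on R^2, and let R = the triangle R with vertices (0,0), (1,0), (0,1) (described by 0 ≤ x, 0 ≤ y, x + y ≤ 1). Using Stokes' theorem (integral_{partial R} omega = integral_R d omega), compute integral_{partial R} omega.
integral_(partial R) omega = 4/3

Stokes: integral_partial_R omega = integral_R d omega with d omega = (∂Q/∂x - ∂P/∂y) dx ∧ dy.
  ∂Q/∂x = 2
  ∂P/∂y = -2*x
  integrand = ∂Q/∂x - ∂P/∂y = 2*x + 2.
Integrating over R: integral_0^1 integral_0^{1-x} (2*x + 2) dy dx = 4/3.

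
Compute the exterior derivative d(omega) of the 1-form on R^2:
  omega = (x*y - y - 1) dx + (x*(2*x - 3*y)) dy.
d(omega) = (3*x - 3*y + 1) dx ∧ dy

For a 1-form omega = sum_i f_i dx_i, the exterior derivative is
  d(omega) = sum_{i < j} (∂f_j/∂x_i - ∂f_i/∂x_j) dx_i ∧ dx_j.
  coefficient of dx ∧ dy: ∂f_2/∂x - ∂f_1/∂y = ∂(x*(2*x - 3*y))/∂x - ∂(x*y - y - 1)/∂y = 3*x - 3*y + 1
Assembling: d(omega) = (3*x - 3*y + 1) dx ∧ dy.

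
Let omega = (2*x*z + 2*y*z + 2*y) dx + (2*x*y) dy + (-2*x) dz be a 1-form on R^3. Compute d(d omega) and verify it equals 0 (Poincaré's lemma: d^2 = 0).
d(d omega) = 0

Step 1: d omega = sum_{i<j} (∂f_j/∂x_i - ∂f_i/∂x_j) dx_i ∧ dx_j:
  coeff of dx ∧ dy: 2*y - 2*z - 2
  coeff of dx ∧ dz: -2*x - 2*y - 2
  coeff of dy ∧ dz: 0
Step 2: Apply d again to each 2-form coefficient. The only possible 3-form in R^3 is dx ∧ dy ∧ dz, with coefficient
  ∂(coeff of dy∧dz)/∂x - ∂(coeff of dx∧dz)/∂y + ∂(coeff of dx∧dy)/∂z
  = ∂/∂x (0) - ∂/∂y (-2*x - 2*y - 2) + ∂/∂z (2*y - 2*z - 2).
Each of these terms simplifies to sums of mixed partials that cancel in pairs. The result is 0 (by equality of mixed partials for smooth functions — Schwarz / Clairaut).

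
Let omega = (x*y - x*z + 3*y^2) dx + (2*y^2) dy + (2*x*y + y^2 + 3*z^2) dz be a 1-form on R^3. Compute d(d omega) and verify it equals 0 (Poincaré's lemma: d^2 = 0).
d(d omega) = 0

Step 1: d omega = sum_{i<j} (∂f_j/∂x_i - ∂f_i/∂x_j) dx_i ∧ dx_j:
  coeff of dx ∧ dy: -x - 6*y
  coeff of dx ∧ dz: x + 2*y
  coeff of dy ∧ dz: 2*x + 2*y
Step 2: Apply d again to each 2-form coefficient. The only possible 3-form in R^3 is dx ∧ dy ∧ dz, with coefficient
  ∂(coeff of dy∧dz)/∂x - ∂(coeff of dx∧dz)/∂y + ∂(coeff of dx∧dy)/∂z
  = ∂/∂x (2*x + 2*y) - ∂/∂y (x + 2*y) + ∂/∂z (-x - 6*y).
Each of these terms simplifies to sums of mixed partials that cancel in pairs. The result is 0 (by equality of mixed partials for smooth functions — Schwarz / Clairaut).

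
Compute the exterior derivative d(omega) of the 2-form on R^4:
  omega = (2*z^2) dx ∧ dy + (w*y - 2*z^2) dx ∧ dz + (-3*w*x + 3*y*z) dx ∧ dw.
d(omega) = (-w + 4*z) dx ∧ dy ∧ dz + (-2*y) dx ∧ dz ∧ dw + (-3*z) dx ∧ dy ∧ dw

For a 2-form omega = sum_{i<j} g_{ij} dx_i ∧ dx_j, the exterior derivative is
  d(omega) = sum_{i<j} d(g_{ij}) ∧ dx_i ∧ dx_j = sum_{i<j, k} (∂g_{ij}/∂x_k) dx_k ∧ dx_i ∧ dx_j.
Expand each term, using dx_k ∧ dx_i ∧ dx_j = sgn(permutation) dx_{(a)} ∧ dx_{(b)} ∧ dx_{(c)} with (a < b < c) sorted:
  d(2*z^2) includes (∂/∂z)(2*z^2) dz = (4*z) dz, which multiplied by dx ∧ dy gives (4*z) dx ∧ dy ∧ dz
  d(w*y - 2*z^2) includes (∂/∂y)(w*y - 2*z^2) dy = (w) dy, which multiplied by dx ∧ dz gives (-w) dx ∧ dy ∧ dz
  d(w*y - 2*z^2) includes (∂/∂w)(w*y - 2*z^2) dw = (y) dw, which multiplied by dx ∧ dz gives (y) dx ∧ dz ∧ dw
  d(-3*w*x + 3*y*z) includes (∂/∂y)(-3*w*x + 3*y*z) dy = (3*z) dy, which multiplied by dx ∧ dw gives (-3*z) dx ∧ dy ∧ dw
  d(-3*w*x + 3*y*z) includes (∂/∂z)(-3*w*x + 3*y*z) dz = (3*y) dz, which multiplied by dx ∧ dw gives (-3*y) dx ∧ dz ∧ dw
Collecting like 3-forms: d(omega) = (-w + 4*z) dx ∧ dy ∧ dz + (-2*y) dx ∧ dz ∧ dw + (-3*z) dx ∧ dy ∧ dw.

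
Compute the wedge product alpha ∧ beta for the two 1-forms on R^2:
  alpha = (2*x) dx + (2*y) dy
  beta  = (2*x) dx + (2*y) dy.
alpha ∧ beta = 0

Distribute the wedge, using dx_i ∧ dx_j = -dx_j ∧ dx_i and dx_i ∧ dx_i = 0. For each pair (i, j) with i < j, the coefficient of dx_i ∧ dx_j in alpha ∧ beta is (alpha_i * beta_j - alpha_j * beta_i). Collecting: alpha ∧ beta = 0.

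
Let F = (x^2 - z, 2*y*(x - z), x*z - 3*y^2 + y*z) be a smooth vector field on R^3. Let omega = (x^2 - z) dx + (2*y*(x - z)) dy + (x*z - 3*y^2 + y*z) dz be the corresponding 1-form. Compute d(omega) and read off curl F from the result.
d(omega) = (-4*y + z) dy ∧ dz + (-z - 1) dz ∧ dx + (2*y) dx ∧ dy; curl F = (-4*y + z, -z - 1, 2*y)

d omega = sum_{i<j} (∂f_j/∂x_i - ∂f_i/∂x_j) dx_i ∧ dx_j. Under the identification (dy ∧ dz, dz ∧ dx, dx ∧ dy) ↔ (e_x, e_y, e_z), the coefficients are exactly the components of curl F. Compute:
  ∂R/∂y - ∂Q/∂z = (-6*y + z) - (-2*y) = -4*y + z
  ∂P/∂z - ∂R/∂x = (-1) - (z) = -z - 1
  ∂Q/∂x - ∂P/∂y = (2*y) - (0) = 2*y.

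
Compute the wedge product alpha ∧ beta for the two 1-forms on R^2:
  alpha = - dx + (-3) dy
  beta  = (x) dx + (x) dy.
alpha ∧ beta = (2*x) dx ∧ dy

Distribute the wedge, using dx_i ∧ dx_j = -dx_j ∧ dx_i and dx_i ∧ dx_i = 0. For each pair (i, j) with i < j, the coefficient of dx_i ∧ dx_j in alpha ∧ beta is (alpha_i * beta_j - alpha_j * beta_i). Collecting: alpha ∧ beta = (2*x) dx ∧ dy.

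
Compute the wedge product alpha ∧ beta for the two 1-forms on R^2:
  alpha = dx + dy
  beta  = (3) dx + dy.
alpha ∧ beta = (-2) dx ∧ dy

Distribute the wedge, using dx_i ∧ dx_j = -dx_j ∧ dx_i and dx_i ∧ dx_i = 0. For each pair (i, j) with i < j, the coefficient of dx_i ∧ dx_j in alpha ∧ beta is (alpha_i * beta_j - alpha_j * beta_i). Collecting: alpha ∧ beta = (-2) dx ∧ dy.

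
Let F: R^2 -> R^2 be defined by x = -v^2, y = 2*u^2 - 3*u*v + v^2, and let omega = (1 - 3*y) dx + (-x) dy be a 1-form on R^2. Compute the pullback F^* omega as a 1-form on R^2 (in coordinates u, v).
F^* omega = (v^2*(4*u - 3*v)) du + (v*(12*u^2 - 21*u*v + 8*v^2 - 2)) dv

Using F^*(f dg) = (f ∘ F) d(g ∘ F), substitute each coordinate x_i by F_i(u, v) in f_i, and replace dx_i by d F_i = (∂F_i/∂u) du + (∂F_i/∂v) dv.
  For the x component: f_1(F) = -6*u^2 + 9*u*v - 3*v^2 + 1; d F_1 = (0) du + (-2*v) dv
  For the y component: f_2(F) = v^2; d F_2 = (4*u - 3*v) du + (-3*u + 2*v) dv
Combining and collecting du, dv coefficients:
  coeff of du: v^2*(4*u - 3*v)
  coeff of dv: v*(12*u^2 - 21*u*v + 8*v^2 - 2)
F^* omega = (v^2*(4*u - 3*v)) du + (v*(12*u^2 - 21*u*v + 8*v^2 - 2)) dv.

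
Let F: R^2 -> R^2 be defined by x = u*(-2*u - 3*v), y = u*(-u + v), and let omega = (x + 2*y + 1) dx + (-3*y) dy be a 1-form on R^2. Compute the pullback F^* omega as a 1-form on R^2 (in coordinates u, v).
F^* omega = (10*u^3 + 25*u^2*v - 4*u - 3*v) du + (15*u^3 - 3*u) dv

Using F^*(f dg) = (f ∘ F) d(g ∘ F), substitute each coordinate x_i by F_i(u, v) in f_i, and replace dx_i by d F_i = (∂F_i/∂u) du + (∂F_i/∂v) dv.
  For the x component: f_1(F) = -4*u^2 - u*v + 1; d F_1 = (-4*u - 3*v) du + (-3*u) dv
  For the y component: f_2(F) = 3*u*(u - v); d F_2 = (-2*u + v) du + (u) dv
Combining and collecting du, dv coefficients:
  coeff of du: 10*u^3 + 25*u^2*v - 4*u - 3*v
  coeff of dv: 15*u^3 - 3*u
F^* omega = (10*u^3 + 25*u^2*v - 4*u - 3*v) du + (15*u^3 - 3*u) dv.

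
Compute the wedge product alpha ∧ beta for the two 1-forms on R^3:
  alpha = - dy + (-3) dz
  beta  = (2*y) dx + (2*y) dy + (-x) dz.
alpha ∧ beta = (2*y) dx ∧ dy + (x + 6*y) dy ∧ dz + (6*y) dx ∧ dz

Distribute the wedge, using dx_i ∧ dx_j = -dx_j ∧ dx_i and dx_i ∧ dx_i = 0. For each pair (i, j) with i < j, the coefficient of dx_i ∧ dx_j in alpha ∧ beta is (alpha_i * beta_j - alpha_j * beta_i). Collecting: alpha ∧ beta = (2*y) dx ∧ dy + (x + 6*y) dy ∧ dz + (6*y) dx ∧ dz.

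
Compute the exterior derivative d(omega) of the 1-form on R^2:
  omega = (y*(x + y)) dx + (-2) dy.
d(omega) = (-x - 2*y) dx ∧ dy

For a 1-form omega = sum_i f_i dx_i, the exterior derivative is
  d(omega) = sum_{i < j} (∂f_j/∂x_i - ∂f_i/∂x_j) dx_i ∧ dx_j.
  coefficient of dx ∧ dy: ∂f_2/∂x - ∂f_1/∂y = ∂(-2)/∂x - ∂(y*(x + y))/∂y = -x - 2*y
Assembling: d(omega) = (-x - 2*y) dx ∧ dy.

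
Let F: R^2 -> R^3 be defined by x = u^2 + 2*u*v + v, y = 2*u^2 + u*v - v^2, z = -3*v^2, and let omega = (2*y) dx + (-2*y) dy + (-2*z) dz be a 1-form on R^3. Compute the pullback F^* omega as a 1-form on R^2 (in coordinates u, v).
F^* omega = (-8*u^3 + 6*u*v^2 - 2*v^3) du + (4*u^3 + 10*u^2*v + 4*u^2 + 2*u*v^2 + 2*u*v - 40*v^3 - 2*v^2) dv

Using F^*(f dg) = (f ∘ F) d(g ∘ F), substitute each coordinate x_i by F_i(u, v) in f_i, and replace dx_i by d F_i = (∂F_i/∂u) du + (∂F_i/∂v) dv.
  For the x component: f_1(F) = 4*u^2 + 2*u*v - 2*v^2; d F_1 = (2*u + 2*v) du + (2*u + 1) dv
  For the y component: f_2(F) = -4*u^2 - 2*u*v + 2*v^2; d F_2 = (4*u + v) du + (u - 2*v) dv
  For the z component: f_3(F) = 6*v^2; d F_3 = (0) du + (-6*v) dv
Combining and collecting du, dv coefficients:
  coeff of du: -8*u^3 + 6*u*v^2 - 2*v^3
  coeff of dv: 4*u^3 + 10*u^2*v + 4*u^2 + 2*u*v^2 + 2*u*v - 40*v^3 - 2*v^2
F^* omega = (-8*u^3 + 6*u*v^2 - 2*v^3) du + (4*u^3 + 10*u^2*v + 4*u^2 + 2*u*v^2 + 2*u*v - 40*v^3 - 2*v^2) dv.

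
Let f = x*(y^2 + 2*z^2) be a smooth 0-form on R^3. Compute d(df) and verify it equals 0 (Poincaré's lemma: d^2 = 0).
d(df) = 0

Step 1: df = sum_i (∂f/∂x_i) dx_i = (y^2 + 2*z^2) dx + (2*x*y) dy + (4*x*z) dz.
Step 2: Apply d again. Using the 1-form formula, the coefficient of dx ∧ dy in d(df) is ∂^2 f/∂x ∂y - ∂^2 f/∂y ∂x = (2*y) - (2*y) = 0 (equality of mixed partials for smooth f).
Similarly for dx ∧ dz and dy ∧ dz — all coefficients vanish. So d(df) = 0.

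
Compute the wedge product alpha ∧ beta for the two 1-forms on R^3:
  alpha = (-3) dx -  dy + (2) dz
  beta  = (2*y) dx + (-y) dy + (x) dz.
alpha ∧ beta = (5*y) dx ∧ dy + (-3*x - 4*y) dx ∧ dz + (-x + 2*y) dy ∧ dz

Distribute the wedge, using dx_i ∧ dx_j = -dx_j ∧ dx_i and dx_i ∧ dx_i = 0. For each pair (i, j) with i < j, the coefficient of dx_i ∧ dx_j in alpha ∧ beta is (alpha_i * beta_j - alpha_j * beta_i). Collecting: alpha ∧ beta = (5*y) dx ∧ dy + (-3*x - 4*y) dx ∧ dz + (-x + 2*y) dy ∧ dz.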